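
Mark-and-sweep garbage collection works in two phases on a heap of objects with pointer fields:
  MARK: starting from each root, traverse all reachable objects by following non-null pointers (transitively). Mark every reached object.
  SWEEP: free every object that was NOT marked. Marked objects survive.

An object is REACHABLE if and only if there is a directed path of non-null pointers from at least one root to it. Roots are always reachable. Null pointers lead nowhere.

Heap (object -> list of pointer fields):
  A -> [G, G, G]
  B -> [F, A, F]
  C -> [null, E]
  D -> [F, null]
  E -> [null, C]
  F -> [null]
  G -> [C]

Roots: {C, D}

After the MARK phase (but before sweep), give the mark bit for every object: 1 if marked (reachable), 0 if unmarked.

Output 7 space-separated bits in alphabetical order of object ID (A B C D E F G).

Roots: C D
Mark C: refs=null E, marked=C
Mark D: refs=F null, marked=C D
Mark E: refs=null C, marked=C D E
Mark F: refs=null, marked=C D E F
Unmarked (collected): A B G

Answer: 0 0 1 1 1 1 0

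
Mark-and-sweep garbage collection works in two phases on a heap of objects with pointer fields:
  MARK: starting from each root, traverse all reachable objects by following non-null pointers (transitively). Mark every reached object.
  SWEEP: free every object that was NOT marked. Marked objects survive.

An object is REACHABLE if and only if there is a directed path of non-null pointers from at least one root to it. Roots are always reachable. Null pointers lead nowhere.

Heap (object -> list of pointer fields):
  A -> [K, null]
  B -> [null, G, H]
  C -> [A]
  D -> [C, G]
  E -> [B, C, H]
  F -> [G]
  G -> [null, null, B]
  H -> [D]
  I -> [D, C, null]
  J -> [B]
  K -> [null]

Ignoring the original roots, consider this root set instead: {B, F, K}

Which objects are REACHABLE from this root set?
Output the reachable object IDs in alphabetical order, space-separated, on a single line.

Roots: B F K
Mark B: refs=null G H, marked=B
Mark F: refs=G, marked=B F
Mark K: refs=null, marked=B F K
Mark G: refs=null null B, marked=B F G K
Mark H: refs=D, marked=B F G H K
Mark D: refs=C G, marked=B D F G H K
Mark C: refs=A, marked=B C D F G H K
Mark A: refs=K null, marked=A B C D F G H K
Unmarked (collected): E I J

Answer: A B C D F G H K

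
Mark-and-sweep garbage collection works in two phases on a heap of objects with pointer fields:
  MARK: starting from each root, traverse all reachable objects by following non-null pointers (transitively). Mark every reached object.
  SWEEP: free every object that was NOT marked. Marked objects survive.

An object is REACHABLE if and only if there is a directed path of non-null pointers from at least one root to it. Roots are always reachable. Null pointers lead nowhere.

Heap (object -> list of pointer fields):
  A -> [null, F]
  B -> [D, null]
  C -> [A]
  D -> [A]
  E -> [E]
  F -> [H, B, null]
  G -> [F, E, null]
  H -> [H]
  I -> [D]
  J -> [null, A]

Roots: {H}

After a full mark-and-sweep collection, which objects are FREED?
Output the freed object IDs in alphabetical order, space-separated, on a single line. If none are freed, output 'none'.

Roots: H
Mark H: refs=H, marked=H
Unmarked (collected): A B C D E F G I J

Answer: A B C D E F G I J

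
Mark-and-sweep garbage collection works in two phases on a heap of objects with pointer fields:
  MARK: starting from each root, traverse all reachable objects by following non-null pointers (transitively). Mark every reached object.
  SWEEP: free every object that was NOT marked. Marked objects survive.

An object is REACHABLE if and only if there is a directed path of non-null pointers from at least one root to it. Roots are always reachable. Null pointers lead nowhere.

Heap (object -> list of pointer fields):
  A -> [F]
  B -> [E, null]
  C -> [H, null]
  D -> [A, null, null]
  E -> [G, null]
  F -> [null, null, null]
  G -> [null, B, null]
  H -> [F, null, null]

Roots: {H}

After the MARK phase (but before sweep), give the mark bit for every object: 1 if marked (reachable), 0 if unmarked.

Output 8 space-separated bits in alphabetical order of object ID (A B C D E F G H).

Roots: H
Mark H: refs=F null null, marked=H
Mark F: refs=null null null, marked=F H
Unmarked (collected): A B C D E G

Answer: 0 0 0 0 0 1 0 1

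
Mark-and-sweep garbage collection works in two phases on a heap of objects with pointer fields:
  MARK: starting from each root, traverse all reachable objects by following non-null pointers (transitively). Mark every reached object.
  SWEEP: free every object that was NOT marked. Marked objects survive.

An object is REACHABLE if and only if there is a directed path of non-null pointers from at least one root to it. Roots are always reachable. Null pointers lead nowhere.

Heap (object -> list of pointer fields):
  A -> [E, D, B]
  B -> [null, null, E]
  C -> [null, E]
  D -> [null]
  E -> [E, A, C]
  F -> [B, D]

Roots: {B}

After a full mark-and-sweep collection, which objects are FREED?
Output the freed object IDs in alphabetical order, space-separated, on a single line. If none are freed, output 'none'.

Answer: F

Derivation:
Roots: B
Mark B: refs=null null E, marked=B
Mark E: refs=E A C, marked=B E
Mark A: refs=E D B, marked=A B E
Mark C: refs=null E, marked=A B C E
Mark D: refs=null, marked=A B C D E
Unmarked (collected): F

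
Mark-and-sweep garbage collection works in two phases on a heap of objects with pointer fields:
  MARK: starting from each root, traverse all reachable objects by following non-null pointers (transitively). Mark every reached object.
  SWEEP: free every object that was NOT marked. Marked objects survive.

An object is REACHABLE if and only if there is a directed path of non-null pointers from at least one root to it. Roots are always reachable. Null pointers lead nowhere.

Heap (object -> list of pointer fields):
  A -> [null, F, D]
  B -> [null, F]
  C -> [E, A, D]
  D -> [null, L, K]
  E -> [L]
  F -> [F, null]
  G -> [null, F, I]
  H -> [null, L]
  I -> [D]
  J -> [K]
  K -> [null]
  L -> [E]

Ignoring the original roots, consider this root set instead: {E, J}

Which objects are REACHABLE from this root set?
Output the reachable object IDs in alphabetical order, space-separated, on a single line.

Answer: E J K L

Derivation:
Roots: E J
Mark E: refs=L, marked=E
Mark J: refs=K, marked=E J
Mark L: refs=E, marked=E J L
Mark K: refs=null, marked=E J K L
Unmarked (collected): A B C D F G H I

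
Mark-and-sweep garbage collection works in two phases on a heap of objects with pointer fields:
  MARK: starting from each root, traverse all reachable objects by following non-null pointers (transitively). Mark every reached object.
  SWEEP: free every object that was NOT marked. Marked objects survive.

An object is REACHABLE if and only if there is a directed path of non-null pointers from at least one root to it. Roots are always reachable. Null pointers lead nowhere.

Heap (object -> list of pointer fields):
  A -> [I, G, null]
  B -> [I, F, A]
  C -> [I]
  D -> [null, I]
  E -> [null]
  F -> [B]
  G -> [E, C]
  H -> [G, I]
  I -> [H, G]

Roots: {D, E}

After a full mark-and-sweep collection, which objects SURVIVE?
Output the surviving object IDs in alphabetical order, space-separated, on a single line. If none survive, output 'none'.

Answer: C D E G H I

Derivation:
Roots: D E
Mark D: refs=null I, marked=D
Mark E: refs=null, marked=D E
Mark I: refs=H G, marked=D E I
Mark H: refs=G I, marked=D E H I
Mark G: refs=E C, marked=D E G H I
Mark C: refs=I, marked=C D E G H I
Unmarked (collected): A B F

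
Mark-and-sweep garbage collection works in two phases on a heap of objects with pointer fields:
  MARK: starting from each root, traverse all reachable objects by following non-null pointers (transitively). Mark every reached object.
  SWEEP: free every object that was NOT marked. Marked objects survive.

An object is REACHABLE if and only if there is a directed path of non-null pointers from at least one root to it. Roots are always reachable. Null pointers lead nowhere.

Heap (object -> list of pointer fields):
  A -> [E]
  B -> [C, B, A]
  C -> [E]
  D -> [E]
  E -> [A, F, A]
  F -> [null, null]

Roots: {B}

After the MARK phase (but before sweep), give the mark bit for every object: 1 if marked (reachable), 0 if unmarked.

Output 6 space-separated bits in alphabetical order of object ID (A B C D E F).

Roots: B
Mark B: refs=C B A, marked=B
Mark C: refs=E, marked=B C
Mark A: refs=E, marked=A B C
Mark E: refs=A F A, marked=A B C E
Mark F: refs=null null, marked=A B C E F
Unmarked (collected): D

Answer: 1 1 1 0 1 1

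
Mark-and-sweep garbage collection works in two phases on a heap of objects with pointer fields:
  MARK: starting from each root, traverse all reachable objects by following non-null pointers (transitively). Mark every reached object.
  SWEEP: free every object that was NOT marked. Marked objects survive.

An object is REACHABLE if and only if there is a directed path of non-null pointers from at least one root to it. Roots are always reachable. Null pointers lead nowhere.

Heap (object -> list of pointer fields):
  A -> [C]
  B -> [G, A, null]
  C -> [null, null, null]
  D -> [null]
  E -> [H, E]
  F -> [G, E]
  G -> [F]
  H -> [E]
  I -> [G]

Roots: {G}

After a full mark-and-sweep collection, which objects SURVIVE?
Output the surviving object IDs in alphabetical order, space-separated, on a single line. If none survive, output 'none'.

Answer: E F G H

Derivation:
Roots: G
Mark G: refs=F, marked=G
Mark F: refs=G E, marked=F G
Mark E: refs=H E, marked=E F G
Mark H: refs=E, marked=E F G H
Unmarked (collected): A B C D I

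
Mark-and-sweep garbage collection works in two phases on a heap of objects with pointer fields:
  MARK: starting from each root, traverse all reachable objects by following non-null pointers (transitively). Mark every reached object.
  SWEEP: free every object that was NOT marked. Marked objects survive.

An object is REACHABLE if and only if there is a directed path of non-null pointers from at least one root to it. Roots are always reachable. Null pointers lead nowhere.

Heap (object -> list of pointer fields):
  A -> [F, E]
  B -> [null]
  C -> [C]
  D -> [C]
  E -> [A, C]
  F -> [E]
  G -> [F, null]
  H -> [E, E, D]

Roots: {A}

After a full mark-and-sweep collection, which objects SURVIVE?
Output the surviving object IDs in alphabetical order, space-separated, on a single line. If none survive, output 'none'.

Roots: A
Mark A: refs=F E, marked=A
Mark F: refs=E, marked=A F
Mark E: refs=A C, marked=A E F
Mark C: refs=C, marked=A C E F
Unmarked (collected): B D G H

Answer: A C E F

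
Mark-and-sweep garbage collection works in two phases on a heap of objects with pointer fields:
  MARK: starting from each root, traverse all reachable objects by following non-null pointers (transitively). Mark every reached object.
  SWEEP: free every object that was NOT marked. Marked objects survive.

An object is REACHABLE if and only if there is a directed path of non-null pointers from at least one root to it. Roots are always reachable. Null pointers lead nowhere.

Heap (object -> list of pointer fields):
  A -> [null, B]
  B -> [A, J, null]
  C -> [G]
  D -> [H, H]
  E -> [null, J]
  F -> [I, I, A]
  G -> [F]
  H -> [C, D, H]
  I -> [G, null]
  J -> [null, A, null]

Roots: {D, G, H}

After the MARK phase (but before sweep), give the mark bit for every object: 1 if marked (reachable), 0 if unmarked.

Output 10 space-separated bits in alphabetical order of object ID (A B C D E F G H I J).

Roots: D G H
Mark D: refs=H H, marked=D
Mark G: refs=F, marked=D G
Mark H: refs=C D H, marked=D G H
Mark F: refs=I I A, marked=D F G H
Mark C: refs=G, marked=C D F G H
Mark I: refs=G null, marked=C D F G H I
Mark A: refs=null B, marked=A C D F G H I
Mark B: refs=A J null, marked=A B C D F G H I
Mark J: refs=null A null, marked=A B C D F G H I J
Unmarked (collected): E

Answer: 1 1 1 1 0 1 1 1 1 1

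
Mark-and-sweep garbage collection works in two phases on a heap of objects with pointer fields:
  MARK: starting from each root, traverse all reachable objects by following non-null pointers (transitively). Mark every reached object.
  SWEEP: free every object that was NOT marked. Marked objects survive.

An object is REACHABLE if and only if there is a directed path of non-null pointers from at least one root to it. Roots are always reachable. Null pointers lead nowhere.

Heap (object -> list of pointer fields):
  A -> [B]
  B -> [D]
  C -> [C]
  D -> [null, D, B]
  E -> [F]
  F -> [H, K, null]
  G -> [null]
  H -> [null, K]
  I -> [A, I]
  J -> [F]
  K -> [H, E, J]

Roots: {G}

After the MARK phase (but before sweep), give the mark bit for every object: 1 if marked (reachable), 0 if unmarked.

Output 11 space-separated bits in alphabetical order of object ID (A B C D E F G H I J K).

Answer: 0 0 0 0 0 0 1 0 0 0 0

Derivation:
Roots: G
Mark G: refs=null, marked=G
Unmarked (collected): A B C D E F H I J K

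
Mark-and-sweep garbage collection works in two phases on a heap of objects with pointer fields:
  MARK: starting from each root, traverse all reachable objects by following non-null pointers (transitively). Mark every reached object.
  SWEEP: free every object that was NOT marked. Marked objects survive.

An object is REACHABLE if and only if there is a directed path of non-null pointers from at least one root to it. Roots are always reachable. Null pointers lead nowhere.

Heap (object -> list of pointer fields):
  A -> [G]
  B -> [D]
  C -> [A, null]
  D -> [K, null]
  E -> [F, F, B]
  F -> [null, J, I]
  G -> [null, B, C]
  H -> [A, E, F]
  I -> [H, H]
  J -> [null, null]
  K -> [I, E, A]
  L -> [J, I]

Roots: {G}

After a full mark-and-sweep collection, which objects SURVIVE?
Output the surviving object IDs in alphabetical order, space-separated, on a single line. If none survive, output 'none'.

Roots: G
Mark G: refs=null B C, marked=G
Mark B: refs=D, marked=B G
Mark C: refs=A null, marked=B C G
Mark D: refs=K null, marked=B C D G
Mark A: refs=G, marked=A B C D G
Mark K: refs=I E A, marked=A B C D G K
Mark I: refs=H H, marked=A B C D G I K
Mark E: refs=F F B, marked=A B C D E G I K
Mark H: refs=A E F, marked=A B C D E G H I K
Mark F: refs=null J I, marked=A B C D E F G H I K
Mark J: refs=null null, marked=A B C D E F G H I J K
Unmarked (collected): L

Answer: A B C D E F G H I J K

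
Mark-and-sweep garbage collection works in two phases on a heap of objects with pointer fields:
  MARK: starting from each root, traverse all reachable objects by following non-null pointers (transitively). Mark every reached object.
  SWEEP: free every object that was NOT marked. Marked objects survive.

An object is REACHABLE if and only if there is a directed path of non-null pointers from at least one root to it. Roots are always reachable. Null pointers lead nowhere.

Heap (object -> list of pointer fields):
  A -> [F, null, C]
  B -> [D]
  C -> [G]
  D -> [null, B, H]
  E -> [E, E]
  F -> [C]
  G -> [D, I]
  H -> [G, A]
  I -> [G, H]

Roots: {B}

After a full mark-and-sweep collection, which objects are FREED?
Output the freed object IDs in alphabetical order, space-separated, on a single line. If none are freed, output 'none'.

Roots: B
Mark B: refs=D, marked=B
Mark D: refs=null B H, marked=B D
Mark H: refs=G A, marked=B D H
Mark G: refs=D I, marked=B D G H
Mark A: refs=F null C, marked=A B D G H
Mark I: refs=G H, marked=A B D G H I
Mark F: refs=C, marked=A B D F G H I
Mark C: refs=G, marked=A B C D F G H I
Unmarked (collected): E

Answer: E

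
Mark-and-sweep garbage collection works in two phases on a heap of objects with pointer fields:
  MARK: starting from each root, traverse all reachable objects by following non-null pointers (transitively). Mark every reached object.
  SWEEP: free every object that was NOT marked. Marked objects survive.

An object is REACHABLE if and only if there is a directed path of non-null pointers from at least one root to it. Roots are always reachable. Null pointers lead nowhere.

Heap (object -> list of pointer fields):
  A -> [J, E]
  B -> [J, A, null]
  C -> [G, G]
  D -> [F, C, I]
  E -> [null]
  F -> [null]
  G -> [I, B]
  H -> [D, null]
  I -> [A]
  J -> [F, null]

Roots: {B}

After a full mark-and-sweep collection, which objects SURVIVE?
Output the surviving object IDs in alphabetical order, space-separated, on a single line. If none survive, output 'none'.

Answer: A B E F J

Derivation:
Roots: B
Mark B: refs=J A null, marked=B
Mark J: refs=F null, marked=B J
Mark A: refs=J E, marked=A B J
Mark F: refs=null, marked=A B F J
Mark E: refs=null, marked=A B E F J
Unmarked (collected): C D G H I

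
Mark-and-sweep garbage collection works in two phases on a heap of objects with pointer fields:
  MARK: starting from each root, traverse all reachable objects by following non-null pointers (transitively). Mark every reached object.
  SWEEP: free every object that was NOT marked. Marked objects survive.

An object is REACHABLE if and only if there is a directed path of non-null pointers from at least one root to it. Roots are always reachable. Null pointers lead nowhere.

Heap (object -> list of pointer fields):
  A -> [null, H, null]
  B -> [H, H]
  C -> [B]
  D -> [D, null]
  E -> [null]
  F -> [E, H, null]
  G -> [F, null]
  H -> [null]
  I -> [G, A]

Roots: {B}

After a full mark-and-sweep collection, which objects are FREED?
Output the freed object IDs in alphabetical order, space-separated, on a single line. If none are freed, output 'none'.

Answer: A C D E F G I

Derivation:
Roots: B
Mark B: refs=H H, marked=B
Mark H: refs=null, marked=B H
Unmarked (collected): A C D E F G I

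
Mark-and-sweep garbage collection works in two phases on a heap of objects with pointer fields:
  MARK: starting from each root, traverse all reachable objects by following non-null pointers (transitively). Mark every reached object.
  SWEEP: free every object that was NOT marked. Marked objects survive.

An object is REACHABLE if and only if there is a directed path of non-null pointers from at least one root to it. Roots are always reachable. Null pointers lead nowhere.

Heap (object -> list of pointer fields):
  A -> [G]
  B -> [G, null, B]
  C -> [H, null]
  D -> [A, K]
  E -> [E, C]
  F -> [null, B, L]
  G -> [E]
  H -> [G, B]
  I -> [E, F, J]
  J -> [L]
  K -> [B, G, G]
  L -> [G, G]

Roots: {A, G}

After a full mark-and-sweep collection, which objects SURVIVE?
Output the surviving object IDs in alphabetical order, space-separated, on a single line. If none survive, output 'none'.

Answer: A B C E G H

Derivation:
Roots: A G
Mark A: refs=G, marked=A
Mark G: refs=E, marked=A G
Mark E: refs=E C, marked=A E G
Mark C: refs=H null, marked=A C E G
Mark H: refs=G B, marked=A C E G H
Mark B: refs=G null B, marked=A B C E G H
Unmarked (collected): D F I J K L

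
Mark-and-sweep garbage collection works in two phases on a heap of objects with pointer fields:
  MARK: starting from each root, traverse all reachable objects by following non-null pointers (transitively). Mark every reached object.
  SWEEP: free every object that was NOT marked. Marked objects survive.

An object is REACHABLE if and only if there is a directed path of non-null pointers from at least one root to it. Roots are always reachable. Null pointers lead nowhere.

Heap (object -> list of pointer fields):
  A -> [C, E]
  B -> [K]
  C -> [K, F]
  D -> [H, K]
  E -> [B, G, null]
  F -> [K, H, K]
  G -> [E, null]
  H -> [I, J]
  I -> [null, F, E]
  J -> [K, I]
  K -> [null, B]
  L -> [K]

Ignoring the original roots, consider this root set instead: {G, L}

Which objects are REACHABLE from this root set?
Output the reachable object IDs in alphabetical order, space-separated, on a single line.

Answer: B E G K L

Derivation:
Roots: G L
Mark G: refs=E null, marked=G
Mark L: refs=K, marked=G L
Mark E: refs=B G null, marked=E G L
Mark K: refs=null B, marked=E G K L
Mark B: refs=K, marked=B E G K L
Unmarked (collected): A C D F H I J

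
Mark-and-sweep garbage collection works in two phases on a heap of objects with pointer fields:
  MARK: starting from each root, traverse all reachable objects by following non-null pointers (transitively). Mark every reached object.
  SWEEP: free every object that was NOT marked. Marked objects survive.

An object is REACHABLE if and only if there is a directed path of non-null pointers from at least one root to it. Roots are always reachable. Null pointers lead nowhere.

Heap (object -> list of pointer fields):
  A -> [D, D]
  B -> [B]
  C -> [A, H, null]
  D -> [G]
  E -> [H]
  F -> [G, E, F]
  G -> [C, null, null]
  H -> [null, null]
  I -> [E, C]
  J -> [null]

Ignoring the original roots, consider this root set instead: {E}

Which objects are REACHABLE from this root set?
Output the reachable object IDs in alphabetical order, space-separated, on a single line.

Roots: E
Mark E: refs=H, marked=E
Mark H: refs=null null, marked=E H
Unmarked (collected): A B C D F G I J

Answer: E H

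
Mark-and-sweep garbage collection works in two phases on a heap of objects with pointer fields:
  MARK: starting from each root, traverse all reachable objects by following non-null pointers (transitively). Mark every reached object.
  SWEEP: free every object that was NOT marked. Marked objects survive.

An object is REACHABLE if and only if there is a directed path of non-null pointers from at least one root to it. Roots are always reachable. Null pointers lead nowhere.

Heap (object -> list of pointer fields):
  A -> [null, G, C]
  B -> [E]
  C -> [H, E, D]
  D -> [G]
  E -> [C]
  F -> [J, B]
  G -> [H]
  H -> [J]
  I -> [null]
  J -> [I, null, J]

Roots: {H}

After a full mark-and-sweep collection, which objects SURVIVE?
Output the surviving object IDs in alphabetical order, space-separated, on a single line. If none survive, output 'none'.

Answer: H I J

Derivation:
Roots: H
Mark H: refs=J, marked=H
Mark J: refs=I null J, marked=H J
Mark I: refs=null, marked=H I J
Unmarked (collected): A B C D E F G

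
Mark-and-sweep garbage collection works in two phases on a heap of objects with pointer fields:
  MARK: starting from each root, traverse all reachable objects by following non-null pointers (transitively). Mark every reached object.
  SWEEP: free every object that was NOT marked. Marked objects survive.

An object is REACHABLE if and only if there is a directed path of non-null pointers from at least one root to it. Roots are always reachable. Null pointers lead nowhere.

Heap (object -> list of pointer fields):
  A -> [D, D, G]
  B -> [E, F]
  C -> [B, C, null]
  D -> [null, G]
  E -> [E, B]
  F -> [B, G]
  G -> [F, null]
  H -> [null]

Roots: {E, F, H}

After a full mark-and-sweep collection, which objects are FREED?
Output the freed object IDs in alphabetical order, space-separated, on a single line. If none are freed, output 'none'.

Answer: A C D

Derivation:
Roots: E F H
Mark E: refs=E B, marked=E
Mark F: refs=B G, marked=E F
Mark H: refs=null, marked=E F H
Mark B: refs=E F, marked=B E F H
Mark G: refs=F null, marked=B E F G H
Unmarked (collected): A C D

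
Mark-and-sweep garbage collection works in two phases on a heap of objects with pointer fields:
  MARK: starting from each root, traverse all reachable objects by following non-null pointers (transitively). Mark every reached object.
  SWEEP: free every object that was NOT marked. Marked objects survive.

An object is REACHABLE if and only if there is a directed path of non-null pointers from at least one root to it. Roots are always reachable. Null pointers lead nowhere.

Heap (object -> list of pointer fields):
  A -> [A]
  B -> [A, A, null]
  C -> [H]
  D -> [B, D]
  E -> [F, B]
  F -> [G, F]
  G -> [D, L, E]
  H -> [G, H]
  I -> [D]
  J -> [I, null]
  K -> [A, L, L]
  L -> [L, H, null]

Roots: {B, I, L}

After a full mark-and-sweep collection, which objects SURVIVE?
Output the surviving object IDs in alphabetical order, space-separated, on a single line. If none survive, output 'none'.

Roots: B I L
Mark B: refs=A A null, marked=B
Mark I: refs=D, marked=B I
Mark L: refs=L H null, marked=B I L
Mark A: refs=A, marked=A B I L
Mark D: refs=B D, marked=A B D I L
Mark H: refs=G H, marked=A B D H I L
Mark G: refs=D L E, marked=A B D G H I L
Mark E: refs=F B, marked=A B D E G H I L
Mark F: refs=G F, marked=A B D E F G H I L
Unmarked (collected): C J K

Answer: A B D E F G H I L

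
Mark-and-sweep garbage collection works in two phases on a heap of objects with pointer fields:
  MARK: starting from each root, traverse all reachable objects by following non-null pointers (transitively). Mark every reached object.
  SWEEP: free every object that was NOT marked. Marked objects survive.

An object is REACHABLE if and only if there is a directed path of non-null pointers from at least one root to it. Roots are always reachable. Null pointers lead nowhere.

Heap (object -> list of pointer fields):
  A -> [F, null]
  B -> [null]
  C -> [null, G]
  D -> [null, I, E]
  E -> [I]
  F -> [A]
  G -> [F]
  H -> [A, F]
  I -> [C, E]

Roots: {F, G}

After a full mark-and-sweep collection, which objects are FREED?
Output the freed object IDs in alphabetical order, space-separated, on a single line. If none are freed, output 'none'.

Roots: F G
Mark F: refs=A, marked=F
Mark G: refs=F, marked=F G
Mark A: refs=F null, marked=A F G
Unmarked (collected): B C D E H I

Answer: B C D E H I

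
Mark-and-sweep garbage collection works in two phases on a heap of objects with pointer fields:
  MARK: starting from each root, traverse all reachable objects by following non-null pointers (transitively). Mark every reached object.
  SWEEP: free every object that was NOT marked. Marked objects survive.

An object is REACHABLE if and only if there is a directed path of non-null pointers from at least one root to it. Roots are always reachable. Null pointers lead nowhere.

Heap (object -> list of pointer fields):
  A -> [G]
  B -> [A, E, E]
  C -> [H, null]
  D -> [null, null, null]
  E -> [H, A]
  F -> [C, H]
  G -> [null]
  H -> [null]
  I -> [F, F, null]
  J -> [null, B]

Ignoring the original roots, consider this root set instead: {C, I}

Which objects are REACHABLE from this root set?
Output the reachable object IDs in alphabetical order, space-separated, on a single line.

Answer: C F H I

Derivation:
Roots: C I
Mark C: refs=H null, marked=C
Mark I: refs=F F null, marked=C I
Mark H: refs=null, marked=C H I
Mark F: refs=C H, marked=C F H I
Unmarked (collected): A B D E G J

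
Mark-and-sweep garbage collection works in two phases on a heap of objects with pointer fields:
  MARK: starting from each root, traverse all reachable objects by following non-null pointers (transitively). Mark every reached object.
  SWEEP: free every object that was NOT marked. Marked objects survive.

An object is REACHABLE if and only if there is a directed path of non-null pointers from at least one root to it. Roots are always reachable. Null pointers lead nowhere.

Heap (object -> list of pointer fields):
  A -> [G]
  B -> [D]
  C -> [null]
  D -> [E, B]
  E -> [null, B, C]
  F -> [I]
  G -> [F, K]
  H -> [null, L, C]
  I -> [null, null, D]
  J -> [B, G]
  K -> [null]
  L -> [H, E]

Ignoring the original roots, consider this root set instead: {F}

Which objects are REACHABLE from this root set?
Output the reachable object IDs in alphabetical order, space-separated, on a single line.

Roots: F
Mark F: refs=I, marked=F
Mark I: refs=null null D, marked=F I
Mark D: refs=E B, marked=D F I
Mark E: refs=null B C, marked=D E F I
Mark B: refs=D, marked=B D E F I
Mark C: refs=null, marked=B C D E F I
Unmarked (collected): A G H J K L

Answer: B C D E F I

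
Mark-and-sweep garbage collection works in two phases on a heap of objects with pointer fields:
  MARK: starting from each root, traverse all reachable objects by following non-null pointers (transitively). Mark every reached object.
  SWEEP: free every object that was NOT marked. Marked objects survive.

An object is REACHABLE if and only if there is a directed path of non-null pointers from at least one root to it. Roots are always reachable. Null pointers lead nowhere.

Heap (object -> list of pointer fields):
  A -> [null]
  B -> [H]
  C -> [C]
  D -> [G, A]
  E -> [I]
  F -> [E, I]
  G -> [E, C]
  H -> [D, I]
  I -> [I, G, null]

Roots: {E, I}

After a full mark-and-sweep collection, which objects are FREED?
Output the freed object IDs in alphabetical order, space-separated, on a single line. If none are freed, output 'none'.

Roots: E I
Mark E: refs=I, marked=E
Mark I: refs=I G null, marked=E I
Mark G: refs=E C, marked=E G I
Mark C: refs=C, marked=C E G I
Unmarked (collected): A B D F H

Answer: A B D F H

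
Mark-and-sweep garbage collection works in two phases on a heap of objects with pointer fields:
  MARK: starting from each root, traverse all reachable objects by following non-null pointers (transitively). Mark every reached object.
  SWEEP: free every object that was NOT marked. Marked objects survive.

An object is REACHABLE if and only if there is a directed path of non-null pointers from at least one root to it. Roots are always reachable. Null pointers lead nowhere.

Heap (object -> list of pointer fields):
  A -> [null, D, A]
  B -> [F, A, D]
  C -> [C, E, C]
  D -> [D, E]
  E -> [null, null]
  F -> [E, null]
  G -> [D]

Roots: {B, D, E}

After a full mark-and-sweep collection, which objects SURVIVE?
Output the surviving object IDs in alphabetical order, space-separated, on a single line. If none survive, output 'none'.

Answer: A B D E F

Derivation:
Roots: B D E
Mark B: refs=F A D, marked=B
Mark D: refs=D E, marked=B D
Mark E: refs=null null, marked=B D E
Mark F: refs=E null, marked=B D E F
Mark A: refs=null D A, marked=A B D E F
Unmarked (collected): C G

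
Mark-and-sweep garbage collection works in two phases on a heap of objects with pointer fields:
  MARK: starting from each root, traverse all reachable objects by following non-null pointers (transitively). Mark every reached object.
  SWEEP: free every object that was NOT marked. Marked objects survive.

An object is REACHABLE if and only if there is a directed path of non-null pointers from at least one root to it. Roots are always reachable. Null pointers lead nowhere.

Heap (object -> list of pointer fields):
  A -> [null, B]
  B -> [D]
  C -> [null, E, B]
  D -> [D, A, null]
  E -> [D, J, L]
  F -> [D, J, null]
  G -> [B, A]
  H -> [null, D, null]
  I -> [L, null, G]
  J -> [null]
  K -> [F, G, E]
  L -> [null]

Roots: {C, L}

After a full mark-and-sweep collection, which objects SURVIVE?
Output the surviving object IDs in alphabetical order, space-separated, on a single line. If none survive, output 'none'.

Roots: C L
Mark C: refs=null E B, marked=C
Mark L: refs=null, marked=C L
Mark E: refs=D J L, marked=C E L
Mark B: refs=D, marked=B C E L
Mark D: refs=D A null, marked=B C D E L
Mark J: refs=null, marked=B C D E J L
Mark A: refs=null B, marked=A B C D E J L
Unmarked (collected): F G H I K

Answer: A B C D E J L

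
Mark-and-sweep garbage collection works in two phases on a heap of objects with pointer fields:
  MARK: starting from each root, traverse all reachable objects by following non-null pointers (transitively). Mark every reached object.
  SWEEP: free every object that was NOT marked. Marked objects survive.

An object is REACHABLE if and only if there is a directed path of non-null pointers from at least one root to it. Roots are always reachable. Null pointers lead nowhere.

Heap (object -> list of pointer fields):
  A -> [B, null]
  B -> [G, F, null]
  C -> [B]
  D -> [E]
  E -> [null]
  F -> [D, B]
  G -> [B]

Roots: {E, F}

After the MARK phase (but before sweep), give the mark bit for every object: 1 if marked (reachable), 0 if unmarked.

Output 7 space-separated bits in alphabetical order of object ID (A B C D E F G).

Answer: 0 1 0 1 1 1 1

Derivation:
Roots: E F
Mark E: refs=null, marked=E
Mark F: refs=D B, marked=E F
Mark D: refs=E, marked=D E F
Mark B: refs=G F null, marked=B D E F
Mark G: refs=B, marked=B D E F G
Unmarked (collected): A C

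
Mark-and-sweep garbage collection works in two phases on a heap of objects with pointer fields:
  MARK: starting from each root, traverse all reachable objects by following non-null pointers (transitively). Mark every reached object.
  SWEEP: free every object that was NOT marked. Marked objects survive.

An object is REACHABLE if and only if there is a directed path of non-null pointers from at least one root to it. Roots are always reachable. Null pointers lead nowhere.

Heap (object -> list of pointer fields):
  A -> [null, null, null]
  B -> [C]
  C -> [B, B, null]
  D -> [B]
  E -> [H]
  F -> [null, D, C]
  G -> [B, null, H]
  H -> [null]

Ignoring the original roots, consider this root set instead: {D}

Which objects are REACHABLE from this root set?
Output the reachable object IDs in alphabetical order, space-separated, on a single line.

Answer: B C D

Derivation:
Roots: D
Mark D: refs=B, marked=D
Mark B: refs=C, marked=B D
Mark C: refs=B B null, marked=B C D
Unmarked (collected): A E F G H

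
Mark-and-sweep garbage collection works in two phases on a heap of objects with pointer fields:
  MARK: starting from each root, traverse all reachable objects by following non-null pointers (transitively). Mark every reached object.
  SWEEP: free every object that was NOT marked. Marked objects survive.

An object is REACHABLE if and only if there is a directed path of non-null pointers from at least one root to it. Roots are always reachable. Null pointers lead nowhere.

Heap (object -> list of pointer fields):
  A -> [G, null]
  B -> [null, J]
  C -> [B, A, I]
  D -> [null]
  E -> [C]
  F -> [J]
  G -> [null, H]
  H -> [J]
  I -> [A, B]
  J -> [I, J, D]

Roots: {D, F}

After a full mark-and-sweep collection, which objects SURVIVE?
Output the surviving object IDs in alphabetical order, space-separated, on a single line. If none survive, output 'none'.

Answer: A B D F G H I J

Derivation:
Roots: D F
Mark D: refs=null, marked=D
Mark F: refs=J, marked=D F
Mark J: refs=I J D, marked=D F J
Mark I: refs=A B, marked=D F I J
Mark A: refs=G null, marked=A D F I J
Mark B: refs=null J, marked=A B D F I J
Mark G: refs=null H, marked=A B D F G I J
Mark H: refs=J, marked=A B D F G H I J
Unmarked (collected): C E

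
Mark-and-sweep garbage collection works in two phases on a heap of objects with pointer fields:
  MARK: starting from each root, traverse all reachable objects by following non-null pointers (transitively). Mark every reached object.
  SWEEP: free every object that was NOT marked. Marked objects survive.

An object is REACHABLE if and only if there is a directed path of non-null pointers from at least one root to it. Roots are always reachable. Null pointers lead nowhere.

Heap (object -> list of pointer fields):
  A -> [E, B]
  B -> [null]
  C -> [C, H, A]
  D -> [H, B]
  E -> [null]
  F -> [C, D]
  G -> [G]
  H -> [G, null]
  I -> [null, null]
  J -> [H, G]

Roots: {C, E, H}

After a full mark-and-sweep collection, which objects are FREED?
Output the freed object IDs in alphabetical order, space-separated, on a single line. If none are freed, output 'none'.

Roots: C E H
Mark C: refs=C H A, marked=C
Mark E: refs=null, marked=C E
Mark H: refs=G null, marked=C E H
Mark A: refs=E B, marked=A C E H
Mark G: refs=G, marked=A C E G H
Mark B: refs=null, marked=A B C E G H
Unmarked (collected): D F I J

Answer: D F I J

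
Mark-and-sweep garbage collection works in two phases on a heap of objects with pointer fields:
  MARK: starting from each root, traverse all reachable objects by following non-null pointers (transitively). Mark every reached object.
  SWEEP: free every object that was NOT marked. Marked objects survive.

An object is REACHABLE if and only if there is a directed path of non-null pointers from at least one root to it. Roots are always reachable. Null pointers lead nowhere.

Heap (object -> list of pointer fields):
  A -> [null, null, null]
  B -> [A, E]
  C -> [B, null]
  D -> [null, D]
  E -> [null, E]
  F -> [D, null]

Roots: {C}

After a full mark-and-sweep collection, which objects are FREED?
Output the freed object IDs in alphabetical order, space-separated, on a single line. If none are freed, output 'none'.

Roots: C
Mark C: refs=B null, marked=C
Mark B: refs=A E, marked=B C
Mark A: refs=null null null, marked=A B C
Mark E: refs=null E, marked=A B C E
Unmarked (collected): D F

Answer: D F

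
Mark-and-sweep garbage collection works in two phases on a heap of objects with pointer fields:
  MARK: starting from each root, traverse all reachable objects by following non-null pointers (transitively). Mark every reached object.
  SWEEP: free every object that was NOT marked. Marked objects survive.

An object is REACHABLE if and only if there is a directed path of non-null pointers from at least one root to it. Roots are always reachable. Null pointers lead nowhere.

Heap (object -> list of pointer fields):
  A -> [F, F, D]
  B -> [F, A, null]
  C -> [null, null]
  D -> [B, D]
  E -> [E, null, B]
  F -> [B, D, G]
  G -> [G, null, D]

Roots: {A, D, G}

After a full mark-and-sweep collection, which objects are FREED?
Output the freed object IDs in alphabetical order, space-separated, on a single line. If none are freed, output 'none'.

Answer: C E

Derivation:
Roots: A D G
Mark A: refs=F F D, marked=A
Mark D: refs=B D, marked=A D
Mark G: refs=G null D, marked=A D G
Mark F: refs=B D G, marked=A D F G
Mark B: refs=F A null, marked=A B D F G
Unmarked (collected): C E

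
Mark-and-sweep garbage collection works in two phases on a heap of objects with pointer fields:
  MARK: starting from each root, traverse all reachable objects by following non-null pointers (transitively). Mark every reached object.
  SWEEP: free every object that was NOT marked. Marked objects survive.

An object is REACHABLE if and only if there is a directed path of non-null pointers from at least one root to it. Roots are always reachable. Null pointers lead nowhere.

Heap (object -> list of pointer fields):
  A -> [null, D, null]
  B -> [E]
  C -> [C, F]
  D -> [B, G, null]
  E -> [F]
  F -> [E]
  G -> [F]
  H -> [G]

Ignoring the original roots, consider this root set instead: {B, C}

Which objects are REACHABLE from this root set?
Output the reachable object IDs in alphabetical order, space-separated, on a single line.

Answer: B C E F

Derivation:
Roots: B C
Mark B: refs=E, marked=B
Mark C: refs=C F, marked=B C
Mark E: refs=F, marked=B C E
Mark F: refs=E, marked=B C E F
Unmarked (collected): A D G H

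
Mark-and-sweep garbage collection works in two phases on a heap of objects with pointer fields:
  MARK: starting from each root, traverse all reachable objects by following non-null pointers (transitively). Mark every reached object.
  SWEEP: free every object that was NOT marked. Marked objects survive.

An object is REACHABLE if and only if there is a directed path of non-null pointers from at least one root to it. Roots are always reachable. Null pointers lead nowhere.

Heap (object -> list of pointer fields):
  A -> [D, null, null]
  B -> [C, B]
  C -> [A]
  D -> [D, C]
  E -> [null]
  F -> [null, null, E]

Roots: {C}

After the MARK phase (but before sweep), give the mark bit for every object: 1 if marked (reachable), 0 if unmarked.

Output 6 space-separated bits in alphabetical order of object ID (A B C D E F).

Answer: 1 0 1 1 0 0

Derivation:
Roots: C
Mark C: refs=A, marked=C
Mark A: refs=D null null, marked=A C
Mark D: refs=D C, marked=A C D
Unmarked (collected): B E F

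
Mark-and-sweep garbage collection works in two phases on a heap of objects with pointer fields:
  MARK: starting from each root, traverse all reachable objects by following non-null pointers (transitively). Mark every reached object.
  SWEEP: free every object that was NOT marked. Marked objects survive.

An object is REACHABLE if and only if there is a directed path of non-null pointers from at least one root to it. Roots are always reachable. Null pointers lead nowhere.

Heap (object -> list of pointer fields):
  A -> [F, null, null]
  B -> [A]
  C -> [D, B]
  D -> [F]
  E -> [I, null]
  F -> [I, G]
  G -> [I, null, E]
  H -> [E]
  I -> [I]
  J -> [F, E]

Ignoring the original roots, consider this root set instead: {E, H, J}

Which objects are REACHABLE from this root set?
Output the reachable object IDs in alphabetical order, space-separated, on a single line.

Roots: E H J
Mark E: refs=I null, marked=E
Mark H: refs=E, marked=E H
Mark J: refs=F E, marked=E H J
Mark I: refs=I, marked=E H I J
Mark F: refs=I G, marked=E F H I J
Mark G: refs=I null E, marked=E F G H I J
Unmarked (collected): A B C D

Answer: E F G H I J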